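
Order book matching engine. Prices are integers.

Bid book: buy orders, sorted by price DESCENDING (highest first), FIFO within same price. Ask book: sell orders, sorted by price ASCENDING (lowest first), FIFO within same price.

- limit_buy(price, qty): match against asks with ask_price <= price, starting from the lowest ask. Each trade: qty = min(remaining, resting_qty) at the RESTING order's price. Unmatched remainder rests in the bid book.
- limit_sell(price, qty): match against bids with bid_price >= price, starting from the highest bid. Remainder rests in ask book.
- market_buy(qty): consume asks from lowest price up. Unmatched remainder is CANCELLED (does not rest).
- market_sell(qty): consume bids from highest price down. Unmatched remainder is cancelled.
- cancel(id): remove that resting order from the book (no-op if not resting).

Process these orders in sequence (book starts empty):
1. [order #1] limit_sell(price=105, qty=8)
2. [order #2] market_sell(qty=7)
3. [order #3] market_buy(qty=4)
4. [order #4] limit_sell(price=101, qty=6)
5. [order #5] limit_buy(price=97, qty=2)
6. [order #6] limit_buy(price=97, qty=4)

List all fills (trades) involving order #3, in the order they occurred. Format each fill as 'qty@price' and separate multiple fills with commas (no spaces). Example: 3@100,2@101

Answer: 4@105

Derivation:
After op 1 [order #1] limit_sell(price=105, qty=8): fills=none; bids=[-] asks=[#1:8@105]
After op 2 [order #2] market_sell(qty=7): fills=none; bids=[-] asks=[#1:8@105]
After op 3 [order #3] market_buy(qty=4): fills=#3x#1:4@105; bids=[-] asks=[#1:4@105]
After op 4 [order #4] limit_sell(price=101, qty=6): fills=none; bids=[-] asks=[#4:6@101 #1:4@105]
After op 5 [order #5] limit_buy(price=97, qty=2): fills=none; bids=[#5:2@97] asks=[#4:6@101 #1:4@105]
After op 6 [order #6] limit_buy(price=97, qty=4): fills=none; bids=[#5:2@97 #6:4@97] asks=[#4:6@101 #1:4@105]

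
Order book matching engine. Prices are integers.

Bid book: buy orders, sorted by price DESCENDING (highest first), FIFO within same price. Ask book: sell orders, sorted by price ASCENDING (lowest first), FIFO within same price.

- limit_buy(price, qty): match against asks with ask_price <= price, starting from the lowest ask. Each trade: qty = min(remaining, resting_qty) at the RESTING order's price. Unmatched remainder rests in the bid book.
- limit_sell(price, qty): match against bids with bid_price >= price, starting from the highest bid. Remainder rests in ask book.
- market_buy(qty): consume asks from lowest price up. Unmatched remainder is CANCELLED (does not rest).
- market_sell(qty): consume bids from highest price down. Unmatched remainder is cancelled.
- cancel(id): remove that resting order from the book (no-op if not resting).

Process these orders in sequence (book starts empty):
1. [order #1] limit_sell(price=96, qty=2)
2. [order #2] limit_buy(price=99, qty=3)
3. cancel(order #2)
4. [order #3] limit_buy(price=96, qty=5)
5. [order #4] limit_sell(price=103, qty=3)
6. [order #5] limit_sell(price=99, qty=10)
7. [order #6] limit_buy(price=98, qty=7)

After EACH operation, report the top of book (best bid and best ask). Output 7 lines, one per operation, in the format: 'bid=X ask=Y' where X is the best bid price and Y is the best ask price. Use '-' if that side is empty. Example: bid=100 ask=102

After op 1 [order #1] limit_sell(price=96, qty=2): fills=none; bids=[-] asks=[#1:2@96]
After op 2 [order #2] limit_buy(price=99, qty=3): fills=#2x#1:2@96; bids=[#2:1@99] asks=[-]
After op 3 cancel(order #2): fills=none; bids=[-] asks=[-]
After op 4 [order #3] limit_buy(price=96, qty=5): fills=none; bids=[#3:5@96] asks=[-]
After op 5 [order #4] limit_sell(price=103, qty=3): fills=none; bids=[#3:5@96] asks=[#4:3@103]
After op 6 [order #5] limit_sell(price=99, qty=10): fills=none; bids=[#3:5@96] asks=[#5:10@99 #4:3@103]
After op 7 [order #6] limit_buy(price=98, qty=7): fills=none; bids=[#6:7@98 #3:5@96] asks=[#5:10@99 #4:3@103]

Answer: bid=- ask=96
bid=99 ask=-
bid=- ask=-
bid=96 ask=-
bid=96 ask=103
bid=96 ask=99
bid=98 ask=99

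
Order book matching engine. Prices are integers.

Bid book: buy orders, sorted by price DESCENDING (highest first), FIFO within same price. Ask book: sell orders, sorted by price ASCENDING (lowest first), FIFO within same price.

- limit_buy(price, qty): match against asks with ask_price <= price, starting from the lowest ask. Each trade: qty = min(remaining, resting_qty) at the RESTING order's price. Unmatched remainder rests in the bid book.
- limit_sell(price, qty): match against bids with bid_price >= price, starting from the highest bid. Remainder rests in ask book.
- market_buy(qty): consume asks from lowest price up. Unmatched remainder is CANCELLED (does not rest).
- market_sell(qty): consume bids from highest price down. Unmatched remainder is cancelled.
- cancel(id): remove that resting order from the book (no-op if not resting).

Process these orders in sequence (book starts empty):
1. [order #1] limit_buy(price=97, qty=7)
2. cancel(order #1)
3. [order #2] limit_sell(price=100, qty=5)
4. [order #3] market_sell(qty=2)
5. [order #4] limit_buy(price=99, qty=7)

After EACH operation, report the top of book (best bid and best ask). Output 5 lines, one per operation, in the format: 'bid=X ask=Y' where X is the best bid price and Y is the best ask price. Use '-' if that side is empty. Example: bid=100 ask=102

Answer: bid=97 ask=-
bid=- ask=-
bid=- ask=100
bid=- ask=100
bid=99 ask=100

Derivation:
After op 1 [order #1] limit_buy(price=97, qty=7): fills=none; bids=[#1:7@97] asks=[-]
After op 2 cancel(order #1): fills=none; bids=[-] asks=[-]
After op 3 [order #2] limit_sell(price=100, qty=5): fills=none; bids=[-] asks=[#2:5@100]
After op 4 [order #3] market_sell(qty=2): fills=none; bids=[-] asks=[#2:5@100]
After op 5 [order #4] limit_buy(price=99, qty=7): fills=none; bids=[#4:7@99] asks=[#2:5@100]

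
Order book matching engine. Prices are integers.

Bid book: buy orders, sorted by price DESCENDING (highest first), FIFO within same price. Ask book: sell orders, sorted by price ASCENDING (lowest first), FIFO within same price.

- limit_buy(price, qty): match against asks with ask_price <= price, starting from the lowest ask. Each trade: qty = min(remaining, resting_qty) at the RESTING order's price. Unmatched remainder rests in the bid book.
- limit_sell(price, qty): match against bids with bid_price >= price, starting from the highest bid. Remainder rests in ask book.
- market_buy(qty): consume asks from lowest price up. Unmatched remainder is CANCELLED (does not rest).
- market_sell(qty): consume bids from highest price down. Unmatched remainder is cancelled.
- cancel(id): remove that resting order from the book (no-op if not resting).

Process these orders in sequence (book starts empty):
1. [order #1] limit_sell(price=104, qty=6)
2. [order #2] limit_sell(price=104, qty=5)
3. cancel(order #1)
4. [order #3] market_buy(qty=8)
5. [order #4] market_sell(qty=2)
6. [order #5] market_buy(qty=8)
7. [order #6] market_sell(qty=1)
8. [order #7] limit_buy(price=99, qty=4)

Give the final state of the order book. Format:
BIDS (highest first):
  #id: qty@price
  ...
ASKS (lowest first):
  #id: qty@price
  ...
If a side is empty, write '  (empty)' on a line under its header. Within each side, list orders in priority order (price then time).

Answer: BIDS (highest first):
  #7: 4@99
ASKS (lowest first):
  (empty)

Derivation:
After op 1 [order #1] limit_sell(price=104, qty=6): fills=none; bids=[-] asks=[#1:6@104]
After op 2 [order #2] limit_sell(price=104, qty=5): fills=none; bids=[-] asks=[#1:6@104 #2:5@104]
After op 3 cancel(order #1): fills=none; bids=[-] asks=[#2:5@104]
After op 4 [order #3] market_buy(qty=8): fills=#3x#2:5@104; bids=[-] asks=[-]
After op 5 [order #4] market_sell(qty=2): fills=none; bids=[-] asks=[-]
After op 6 [order #5] market_buy(qty=8): fills=none; bids=[-] asks=[-]
After op 7 [order #6] market_sell(qty=1): fills=none; bids=[-] asks=[-]
After op 8 [order #7] limit_buy(price=99, qty=4): fills=none; bids=[#7:4@99] asks=[-]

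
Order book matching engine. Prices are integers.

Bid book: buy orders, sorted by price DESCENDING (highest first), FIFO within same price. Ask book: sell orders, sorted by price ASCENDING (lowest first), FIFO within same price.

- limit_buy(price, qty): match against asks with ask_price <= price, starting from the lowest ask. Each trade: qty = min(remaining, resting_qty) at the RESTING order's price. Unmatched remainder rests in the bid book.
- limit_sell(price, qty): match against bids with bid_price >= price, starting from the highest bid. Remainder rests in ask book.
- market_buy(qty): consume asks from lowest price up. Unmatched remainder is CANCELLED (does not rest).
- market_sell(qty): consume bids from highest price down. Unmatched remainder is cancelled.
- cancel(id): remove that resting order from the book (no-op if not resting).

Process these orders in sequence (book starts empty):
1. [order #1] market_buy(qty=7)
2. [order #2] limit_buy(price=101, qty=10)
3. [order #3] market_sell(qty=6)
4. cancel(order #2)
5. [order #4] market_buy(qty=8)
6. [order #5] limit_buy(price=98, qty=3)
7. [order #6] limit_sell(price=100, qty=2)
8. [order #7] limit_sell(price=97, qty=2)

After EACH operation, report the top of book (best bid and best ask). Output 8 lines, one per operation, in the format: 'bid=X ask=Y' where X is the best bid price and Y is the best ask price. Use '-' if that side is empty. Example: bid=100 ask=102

Answer: bid=- ask=-
bid=101 ask=-
bid=101 ask=-
bid=- ask=-
bid=- ask=-
bid=98 ask=-
bid=98 ask=100
bid=98 ask=100

Derivation:
After op 1 [order #1] market_buy(qty=7): fills=none; bids=[-] asks=[-]
After op 2 [order #2] limit_buy(price=101, qty=10): fills=none; bids=[#2:10@101] asks=[-]
After op 3 [order #3] market_sell(qty=6): fills=#2x#3:6@101; bids=[#2:4@101] asks=[-]
After op 4 cancel(order #2): fills=none; bids=[-] asks=[-]
After op 5 [order #4] market_buy(qty=8): fills=none; bids=[-] asks=[-]
After op 6 [order #5] limit_buy(price=98, qty=3): fills=none; bids=[#5:3@98] asks=[-]
After op 7 [order #6] limit_sell(price=100, qty=2): fills=none; bids=[#5:3@98] asks=[#6:2@100]
After op 8 [order #7] limit_sell(price=97, qty=2): fills=#5x#7:2@98; bids=[#5:1@98] asks=[#6:2@100]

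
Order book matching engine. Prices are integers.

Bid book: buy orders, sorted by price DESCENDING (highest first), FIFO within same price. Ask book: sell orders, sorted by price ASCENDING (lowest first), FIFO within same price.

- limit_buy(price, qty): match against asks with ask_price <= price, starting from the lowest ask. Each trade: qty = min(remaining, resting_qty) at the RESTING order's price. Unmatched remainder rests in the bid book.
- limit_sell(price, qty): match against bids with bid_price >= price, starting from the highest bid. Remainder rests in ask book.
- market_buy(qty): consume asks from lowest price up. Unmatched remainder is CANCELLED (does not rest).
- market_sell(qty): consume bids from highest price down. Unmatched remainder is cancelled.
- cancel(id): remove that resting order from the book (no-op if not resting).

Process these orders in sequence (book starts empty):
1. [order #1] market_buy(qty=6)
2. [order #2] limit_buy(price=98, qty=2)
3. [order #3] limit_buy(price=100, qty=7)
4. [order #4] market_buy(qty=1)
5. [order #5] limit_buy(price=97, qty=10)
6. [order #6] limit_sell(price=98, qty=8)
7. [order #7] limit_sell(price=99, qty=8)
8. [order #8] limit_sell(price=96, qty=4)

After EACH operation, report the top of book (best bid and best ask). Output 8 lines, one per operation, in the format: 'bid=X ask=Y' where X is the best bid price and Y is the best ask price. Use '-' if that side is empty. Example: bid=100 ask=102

Answer: bid=- ask=-
bid=98 ask=-
bid=100 ask=-
bid=100 ask=-
bid=100 ask=-
bid=98 ask=-
bid=98 ask=99
bid=97 ask=99

Derivation:
After op 1 [order #1] market_buy(qty=6): fills=none; bids=[-] asks=[-]
After op 2 [order #2] limit_buy(price=98, qty=2): fills=none; bids=[#2:2@98] asks=[-]
After op 3 [order #3] limit_buy(price=100, qty=7): fills=none; bids=[#3:7@100 #2:2@98] asks=[-]
After op 4 [order #4] market_buy(qty=1): fills=none; bids=[#3:7@100 #2:2@98] asks=[-]
After op 5 [order #5] limit_buy(price=97, qty=10): fills=none; bids=[#3:7@100 #2:2@98 #5:10@97] asks=[-]
After op 6 [order #6] limit_sell(price=98, qty=8): fills=#3x#6:7@100 #2x#6:1@98; bids=[#2:1@98 #5:10@97] asks=[-]
After op 7 [order #7] limit_sell(price=99, qty=8): fills=none; bids=[#2:1@98 #5:10@97] asks=[#7:8@99]
After op 8 [order #8] limit_sell(price=96, qty=4): fills=#2x#8:1@98 #5x#8:3@97; bids=[#5:7@97] asks=[#7:8@99]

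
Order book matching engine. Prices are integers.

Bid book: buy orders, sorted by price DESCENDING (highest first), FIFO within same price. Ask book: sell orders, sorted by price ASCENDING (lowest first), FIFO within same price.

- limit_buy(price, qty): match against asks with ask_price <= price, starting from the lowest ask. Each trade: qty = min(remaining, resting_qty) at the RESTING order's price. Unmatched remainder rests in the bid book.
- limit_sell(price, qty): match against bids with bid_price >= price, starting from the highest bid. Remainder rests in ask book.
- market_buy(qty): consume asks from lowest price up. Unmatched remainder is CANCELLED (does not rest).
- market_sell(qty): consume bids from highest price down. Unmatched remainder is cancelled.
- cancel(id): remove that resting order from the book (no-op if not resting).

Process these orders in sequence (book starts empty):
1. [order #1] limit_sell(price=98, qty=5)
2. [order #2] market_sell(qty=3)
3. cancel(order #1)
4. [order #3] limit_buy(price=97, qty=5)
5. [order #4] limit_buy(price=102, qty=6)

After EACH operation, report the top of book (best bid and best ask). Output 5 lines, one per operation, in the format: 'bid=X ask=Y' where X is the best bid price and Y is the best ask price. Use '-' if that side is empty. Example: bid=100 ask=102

Answer: bid=- ask=98
bid=- ask=98
bid=- ask=-
bid=97 ask=-
bid=102 ask=-

Derivation:
After op 1 [order #1] limit_sell(price=98, qty=5): fills=none; bids=[-] asks=[#1:5@98]
After op 2 [order #2] market_sell(qty=3): fills=none; bids=[-] asks=[#1:5@98]
After op 3 cancel(order #1): fills=none; bids=[-] asks=[-]
After op 4 [order #3] limit_buy(price=97, qty=5): fills=none; bids=[#3:5@97] asks=[-]
After op 5 [order #4] limit_buy(price=102, qty=6): fills=none; bids=[#4:6@102 #3:5@97] asks=[-]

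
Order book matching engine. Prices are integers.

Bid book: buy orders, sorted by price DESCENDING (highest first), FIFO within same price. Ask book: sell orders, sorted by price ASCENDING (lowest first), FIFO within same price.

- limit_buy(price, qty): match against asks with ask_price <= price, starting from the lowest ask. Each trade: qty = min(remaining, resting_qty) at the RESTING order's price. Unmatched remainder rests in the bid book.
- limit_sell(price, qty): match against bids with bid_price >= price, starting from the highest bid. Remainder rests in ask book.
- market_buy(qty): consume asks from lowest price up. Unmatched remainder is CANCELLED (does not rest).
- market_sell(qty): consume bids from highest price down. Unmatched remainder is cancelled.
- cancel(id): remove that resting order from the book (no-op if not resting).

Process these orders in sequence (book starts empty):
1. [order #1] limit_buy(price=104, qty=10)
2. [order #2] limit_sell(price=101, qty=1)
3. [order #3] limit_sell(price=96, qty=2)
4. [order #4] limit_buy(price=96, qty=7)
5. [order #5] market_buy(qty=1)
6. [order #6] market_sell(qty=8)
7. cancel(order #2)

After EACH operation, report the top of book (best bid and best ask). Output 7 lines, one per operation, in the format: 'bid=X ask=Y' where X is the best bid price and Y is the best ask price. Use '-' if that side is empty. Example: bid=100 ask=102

Answer: bid=104 ask=-
bid=104 ask=-
bid=104 ask=-
bid=104 ask=-
bid=104 ask=-
bid=96 ask=-
bid=96 ask=-

Derivation:
After op 1 [order #1] limit_buy(price=104, qty=10): fills=none; bids=[#1:10@104] asks=[-]
After op 2 [order #2] limit_sell(price=101, qty=1): fills=#1x#2:1@104; bids=[#1:9@104] asks=[-]
After op 3 [order #3] limit_sell(price=96, qty=2): fills=#1x#3:2@104; bids=[#1:7@104] asks=[-]
After op 4 [order #4] limit_buy(price=96, qty=7): fills=none; bids=[#1:7@104 #4:7@96] asks=[-]
After op 5 [order #5] market_buy(qty=1): fills=none; bids=[#1:7@104 #4:7@96] asks=[-]
After op 6 [order #6] market_sell(qty=8): fills=#1x#6:7@104 #4x#6:1@96; bids=[#4:6@96] asks=[-]
After op 7 cancel(order #2): fills=none; bids=[#4:6@96] asks=[-]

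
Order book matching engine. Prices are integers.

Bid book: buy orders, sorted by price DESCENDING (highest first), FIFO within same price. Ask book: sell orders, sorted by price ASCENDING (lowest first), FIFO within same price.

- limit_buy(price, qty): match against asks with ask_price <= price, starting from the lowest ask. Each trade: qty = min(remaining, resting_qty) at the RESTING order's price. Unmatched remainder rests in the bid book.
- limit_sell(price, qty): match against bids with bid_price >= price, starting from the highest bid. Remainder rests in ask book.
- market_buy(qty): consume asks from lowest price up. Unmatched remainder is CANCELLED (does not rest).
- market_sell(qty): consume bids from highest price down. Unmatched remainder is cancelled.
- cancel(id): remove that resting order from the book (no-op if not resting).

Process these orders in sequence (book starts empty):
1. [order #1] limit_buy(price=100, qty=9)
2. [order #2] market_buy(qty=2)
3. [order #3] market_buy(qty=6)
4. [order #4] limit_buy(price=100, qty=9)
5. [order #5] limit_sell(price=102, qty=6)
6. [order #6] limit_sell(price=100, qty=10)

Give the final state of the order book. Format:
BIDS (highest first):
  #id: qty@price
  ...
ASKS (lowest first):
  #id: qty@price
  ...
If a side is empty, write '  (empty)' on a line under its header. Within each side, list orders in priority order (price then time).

After op 1 [order #1] limit_buy(price=100, qty=9): fills=none; bids=[#1:9@100] asks=[-]
After op 2 [order #2] market_buy(qty=2): fills=none; bids=[#1:9@100] asks=[-]
After op 3 [order #3] market_buy(qty=6): fills=none; bids=[#1:9@100] asks=[-]
After op 4 [order #4] limit_buy(price=100, qty=9): fills=none; bids=[#1:9@100 #4:9@100] asks=[-]
After op 5 [order #5] limit_sell(price=102, qty=6): fills=none; bids=[#1:9@100 #4:9@100] asks=[#5:6@102]
After op 6 [order #6] limit_sell(price=100, qty=10): fills=#1x#6:9@100 #4x#6:1@100; bids=[#4:8@100] asks=[#5:6@102]

Answer: BIDS (highest first):
  #4: 8@100
ASKS (lowest first):
  #5: 6@102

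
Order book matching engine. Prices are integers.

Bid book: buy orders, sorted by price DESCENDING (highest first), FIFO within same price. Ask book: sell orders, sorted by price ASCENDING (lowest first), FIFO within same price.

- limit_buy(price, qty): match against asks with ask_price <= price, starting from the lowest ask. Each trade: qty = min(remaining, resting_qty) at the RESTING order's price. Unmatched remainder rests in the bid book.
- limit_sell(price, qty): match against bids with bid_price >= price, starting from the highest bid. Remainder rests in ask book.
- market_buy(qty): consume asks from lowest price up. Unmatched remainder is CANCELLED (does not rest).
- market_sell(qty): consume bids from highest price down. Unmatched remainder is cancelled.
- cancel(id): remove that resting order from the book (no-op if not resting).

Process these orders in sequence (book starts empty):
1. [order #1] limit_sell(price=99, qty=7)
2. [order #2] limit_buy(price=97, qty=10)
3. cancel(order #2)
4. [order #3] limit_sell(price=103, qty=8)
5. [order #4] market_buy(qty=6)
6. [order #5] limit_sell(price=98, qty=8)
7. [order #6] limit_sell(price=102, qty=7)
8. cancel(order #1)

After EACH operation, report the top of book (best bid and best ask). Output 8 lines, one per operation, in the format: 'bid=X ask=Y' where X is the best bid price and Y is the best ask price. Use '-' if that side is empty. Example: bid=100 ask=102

Answer: bid=- ask=99
bid=97 ask=99
bid=- ask=99
bid=- ask=99
bid=- ask=99
bid=- ask=98
bid=- ask=98
bid=- ask=98

Derivation:
After op 1 [order #1] limit_sell(price=99, qty=7): fills=none; bids=[-] asks=[#1:7@99]
After op 2 [order #2] limit_buy(price=97, qty=10): fills=none; bids=[#2:10@97] asks=[#1:7@99]
After op 3 cancel(order #2): fills=none; bids=[-] asks=[#1:7@99]
After op 4 [order #3] limit_sell(price=103, qty=8): fills=none; bids=[-] asks=[#1:7@99 #3:8@103]
After op 5 [order #4] market_buy(qty=6): fills=#4x#1:6@99; bids=[-] asks=[#1:1@99 #3:8@103]
After op 6 [order #5] limit_sell(price=98, qty=8): fills=none; bids=[-] asks=[#5:8@98 #1:1@99 #3:8@103]
After op 7 [order #6] limit_sell(price=102, qty=7): fills=none; bids=[-] asks=[#5:8@98 #1:1@99 #6:7@102 #3:8@103]
After op 8 cancel(order #1): fills=none; bids=[-] asks=[#5:8@98 #6:7@102 #3:8@103]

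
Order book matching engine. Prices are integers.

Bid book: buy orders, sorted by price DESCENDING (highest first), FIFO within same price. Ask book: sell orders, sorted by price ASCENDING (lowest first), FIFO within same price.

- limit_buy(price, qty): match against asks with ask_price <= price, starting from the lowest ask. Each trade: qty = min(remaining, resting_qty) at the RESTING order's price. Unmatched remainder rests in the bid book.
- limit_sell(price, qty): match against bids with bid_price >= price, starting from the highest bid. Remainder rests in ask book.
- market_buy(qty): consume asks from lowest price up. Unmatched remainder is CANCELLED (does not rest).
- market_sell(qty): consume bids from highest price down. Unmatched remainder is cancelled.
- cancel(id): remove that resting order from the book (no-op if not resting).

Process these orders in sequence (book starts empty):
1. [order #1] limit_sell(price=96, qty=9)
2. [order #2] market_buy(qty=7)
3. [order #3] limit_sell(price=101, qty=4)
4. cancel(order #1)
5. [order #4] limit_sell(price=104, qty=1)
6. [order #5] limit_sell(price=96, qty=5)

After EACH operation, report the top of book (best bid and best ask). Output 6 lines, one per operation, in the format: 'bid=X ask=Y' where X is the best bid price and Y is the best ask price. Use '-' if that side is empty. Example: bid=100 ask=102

After op 1 [order #1] limit_sell(price=96, qty=9): fills=none; bids=[-] asks=[#1:9@96]
After op 2 [order #2] market_buy(qty=7): fills=#2x#1:7@96; bids=[-] asks=[#1:2@96]
After op 3 [order #3] limit_sell(price=101, qty=4): fills=none; bids=[-] asks=[#1:2@96 #3:4@101]
After op 4 cancel(order #1): fills=none; bids=[-] asks=[#3:4@101]
After op 5 [order #4] limit_sell(price=104, qty=1): fills=none; bids=[-] asks=[#3:4@101 #4:1@104]
After op 6 [order #5] limit_sell(price=96, qty=5): fills=none; bids=[-] asks=[#5:5@96 #3:4@101 #4:1@104]

Answer: bid=- ask=96
bid=- ask=96
bid=- ask=96
bid=- ask=101
bid=- ask=101
bid=- ask=96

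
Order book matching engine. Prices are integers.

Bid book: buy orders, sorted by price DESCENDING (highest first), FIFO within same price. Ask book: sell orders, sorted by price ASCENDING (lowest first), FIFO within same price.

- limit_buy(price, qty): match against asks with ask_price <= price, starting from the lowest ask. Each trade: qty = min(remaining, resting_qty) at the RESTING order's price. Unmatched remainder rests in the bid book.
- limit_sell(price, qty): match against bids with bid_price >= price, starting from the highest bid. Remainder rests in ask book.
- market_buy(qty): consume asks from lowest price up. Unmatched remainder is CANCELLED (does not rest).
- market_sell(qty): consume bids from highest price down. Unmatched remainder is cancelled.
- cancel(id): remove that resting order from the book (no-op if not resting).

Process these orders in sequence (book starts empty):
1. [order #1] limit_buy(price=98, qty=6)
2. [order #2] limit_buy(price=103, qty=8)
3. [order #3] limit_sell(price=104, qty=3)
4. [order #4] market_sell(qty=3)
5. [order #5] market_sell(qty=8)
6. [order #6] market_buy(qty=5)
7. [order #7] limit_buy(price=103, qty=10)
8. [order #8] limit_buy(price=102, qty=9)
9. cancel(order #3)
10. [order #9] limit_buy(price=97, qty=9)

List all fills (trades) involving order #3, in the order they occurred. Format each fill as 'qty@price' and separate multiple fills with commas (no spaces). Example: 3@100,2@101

Answer: 3@104

Derivation:
After op 1 [order #1] limit_buy(price=98, qty=6): fills=none; bids=[#1:6@98] asks=[-]
After op 2 [order #2] limit_buy(price=103, qty=8): fills=none; bids=[#2:8@103 #1:6@98] asks=[-]
After op 3 [order #3] limit_sell(price=104, qty=3): fills=none; bids=[#2:8@103 #1:6@98] asks=[#3:3@104]
After op 4 [order #4] market_sell(qty=3): fills=#2x#4:3@103; bids=[#2:5@103 #1:6@98] asks=[#3:3@104]
After op 5 [order #5] market_sell(qty=8): fills=#2x#5:5@103 #1x#5:3@98; bids=[#1:3@98] asks=[#3:3@104]
After op 6 [order #6] market_buy(qty=5): fills=#6x#3:3@104; bids=[#1:3@98] asks=[-]
After op 7 [order #7] limit_buy(price=103, qty=10): fills=none; bids=[#7:10@103 #1:3@98] asks=[-]
After op 8 [order #8] limit_buy(price=102, qty=9): fills=none; bids=[#7:10@103 #8:9@102 #1:3@98] asks=[-]
After op 9 cancel(order #3): fills=none; bids=[#7:10@103 #8:9@102 #1:3@98] asks=[-]
After op 10 [order #9] limit_buy(price=97, qty=9): fills=none; bids=[#7:10@103 #8:9@102 #1:3@98 #9:9@97] asks=[-]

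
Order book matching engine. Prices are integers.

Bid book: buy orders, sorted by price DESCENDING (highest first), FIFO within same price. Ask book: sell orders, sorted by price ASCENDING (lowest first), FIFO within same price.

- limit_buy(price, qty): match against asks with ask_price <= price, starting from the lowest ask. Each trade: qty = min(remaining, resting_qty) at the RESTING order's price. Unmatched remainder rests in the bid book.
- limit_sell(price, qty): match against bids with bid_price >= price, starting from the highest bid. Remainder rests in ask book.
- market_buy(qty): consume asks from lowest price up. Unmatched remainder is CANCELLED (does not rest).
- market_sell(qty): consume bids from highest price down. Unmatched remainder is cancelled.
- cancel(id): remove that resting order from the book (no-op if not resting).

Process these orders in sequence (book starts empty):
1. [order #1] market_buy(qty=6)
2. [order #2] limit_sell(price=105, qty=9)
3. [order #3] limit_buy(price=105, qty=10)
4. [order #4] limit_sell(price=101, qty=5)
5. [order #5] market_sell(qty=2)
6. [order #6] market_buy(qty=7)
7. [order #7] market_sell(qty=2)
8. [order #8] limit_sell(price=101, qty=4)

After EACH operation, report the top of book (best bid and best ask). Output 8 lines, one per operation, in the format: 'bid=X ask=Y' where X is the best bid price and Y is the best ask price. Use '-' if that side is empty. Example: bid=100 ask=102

Answer: bid=- ask=-
bid=- ask=105
bid=105 ask=-
bid=- ask=101
bid=- ask=101
bid=- ask=-
bid=- ask=-
bid=- ask=101

Derivation:
After op 1 [order #1] market_buy(qty=6): fills=none; bids=[-] asks=[-]
After op 2 [order #2] limit_sell(price=105, qty=9): fills=none; bids=[-] asks=[#2:9@105]
After op 3 [order #3] limit_buy(price=105, qty=10): fills=#3x#2:9@105; bids=[#3:1@105] asks=[-]
After op 4 [order #4] limit_sell(price=101, qty=5): fills=#3x#4:1@105; bids=[-] asks=[#4:4@101]
After op 5 [order #5] market_sell(qty=2): fills=none; bids=[-] asks=[#4:4@101]
After op 6 [order #6] market_buy(qty=7): fills=#6x#4:4@101; bids=[-] asks=[-]
After op 7 [order #7] market_sell(qty=2): fills=none; bids=[-] asks=[-]
After op 8 [order #8] limit_sell(price=101, qty=4): fills=none; bids=[-] asks=[#8:4@101]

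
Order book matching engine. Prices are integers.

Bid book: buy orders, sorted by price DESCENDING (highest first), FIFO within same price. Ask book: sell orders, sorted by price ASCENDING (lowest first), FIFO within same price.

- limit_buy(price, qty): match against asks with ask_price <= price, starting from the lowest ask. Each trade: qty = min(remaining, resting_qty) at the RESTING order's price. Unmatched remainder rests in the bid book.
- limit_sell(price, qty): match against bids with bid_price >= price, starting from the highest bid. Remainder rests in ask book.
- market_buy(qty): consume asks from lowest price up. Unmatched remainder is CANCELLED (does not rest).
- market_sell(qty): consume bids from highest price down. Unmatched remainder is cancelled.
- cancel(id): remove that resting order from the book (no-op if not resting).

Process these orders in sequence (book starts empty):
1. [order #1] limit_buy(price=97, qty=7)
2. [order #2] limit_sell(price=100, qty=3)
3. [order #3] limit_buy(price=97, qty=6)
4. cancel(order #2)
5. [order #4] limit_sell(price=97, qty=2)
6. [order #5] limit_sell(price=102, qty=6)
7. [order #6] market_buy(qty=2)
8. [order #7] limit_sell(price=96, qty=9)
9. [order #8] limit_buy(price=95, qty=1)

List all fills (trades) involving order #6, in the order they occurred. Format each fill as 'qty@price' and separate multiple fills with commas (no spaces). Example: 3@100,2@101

After op 1 [order #1] limit_buy(price=97, qty=7): fills=none; bids=[#1:7@97] asks=[-]
After op 2 [order #2] limit_sell(price=100, qty=3): fills=none; bids=[#1:7@97] asks=[#2:3@100]
After op 3 [order #3] limit_buy(price=97, qty=6): fills=none; bids=[#1:7@97 #3:6@97] asks=[#2:3@100]
After op 4 cancel(order #2): fills=none; bids=[#1:7@97 #3:6@97] asks=[-]
After op 5 [order #4] limit_sell(price=97, qty=2): fills=#1x#4:2@97; bids=[#1:5@97 #3:6@97] asks=[-]
After op 6 [order #5] limit_sell(price=102, qty=6): fills=none; bids=[#1:5@97 #3:6@97] asks=[#5:6@102]
After op 7 [order #6] market_buy(qty=2): fills=#6x#5:2@102; bids=[#1:5@97 #3:6@97] asks=[#5:4@102]
After op 8 [order #7] limit_sell(price=96, qty=9): fills=#1x#7:5@97 #3x#7:4@97; bids=[#3:2@97] asks=[#5:4@102]
After op 9 [order #8] limit_buy(price=95, qty=1): fills=none; bids=[#3:2@97 #8:1@95] asks=[#5:4@102]

Answer: 2@102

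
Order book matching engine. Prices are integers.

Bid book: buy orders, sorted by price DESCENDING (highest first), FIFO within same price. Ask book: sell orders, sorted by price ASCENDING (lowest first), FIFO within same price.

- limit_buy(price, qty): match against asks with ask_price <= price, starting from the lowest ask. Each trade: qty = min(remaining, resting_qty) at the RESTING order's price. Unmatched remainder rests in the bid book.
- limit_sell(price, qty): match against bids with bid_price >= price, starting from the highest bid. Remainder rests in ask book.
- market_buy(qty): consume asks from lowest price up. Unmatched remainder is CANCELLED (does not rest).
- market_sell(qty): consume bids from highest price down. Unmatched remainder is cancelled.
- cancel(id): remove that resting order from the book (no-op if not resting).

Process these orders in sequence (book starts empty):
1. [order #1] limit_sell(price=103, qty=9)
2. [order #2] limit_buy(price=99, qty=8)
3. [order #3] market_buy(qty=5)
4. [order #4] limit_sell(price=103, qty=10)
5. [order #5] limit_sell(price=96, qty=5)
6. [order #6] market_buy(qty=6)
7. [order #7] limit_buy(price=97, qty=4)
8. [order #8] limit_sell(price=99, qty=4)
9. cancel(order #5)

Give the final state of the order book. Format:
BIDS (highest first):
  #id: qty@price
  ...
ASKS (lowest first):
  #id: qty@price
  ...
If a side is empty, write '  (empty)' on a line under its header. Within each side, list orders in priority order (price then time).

After op 1 [order #1] limit_sell(price=103, qty=9): fills=none; bids=[-] asks=[#1:9@103]
After op 2 [order #2] limit_buy(price=99, qty=8): fills=none; bids=[#2:8@99] asks=[#1:9@103]
After op 3 [order #3] market_buy(qty=5): fills=#3x#1:5@103; bids=[#2:8@99] asks=[#1:4@103]
After op 4 [order #4] limit_sell(price=103, qty=10): fills=none; bids=[#2:8@99] asks=[#1:4@103 #4:10@103]
After op 5 [order #5] limit_sell(price=96, qty=5): fills=#2x#5:5@99; bids=[#2:3@99] asks=[#1:4@103 #4:10@103]
After op 6 [order #6] market_buy(qty=6): fills=#6x#1:4@103 #6x#4:2@103; bids=[#2:3@99] asks=[#4:8@103]
After op 7 [order #7] limit_buy(price=97, qty=4): fills=none; bids=[#2:3@99 #7:4@97] asks=[#4:8@103]
After op 8 [order #8] limit_sell(price=99, qty=4): fills=#2x#8:3@99; bids=[#7:4@97] asks=[#8:1@99 #4:8@103]
After op 9 cancel(order #5): fills=none; bids=[#7:4@97] asks=[#8:1@99 #4:8@103]

Answer: BIDS (highest first):
  #7: 4@97
ASKS (lowest first):
  #8: 1@99
  #4: 8@103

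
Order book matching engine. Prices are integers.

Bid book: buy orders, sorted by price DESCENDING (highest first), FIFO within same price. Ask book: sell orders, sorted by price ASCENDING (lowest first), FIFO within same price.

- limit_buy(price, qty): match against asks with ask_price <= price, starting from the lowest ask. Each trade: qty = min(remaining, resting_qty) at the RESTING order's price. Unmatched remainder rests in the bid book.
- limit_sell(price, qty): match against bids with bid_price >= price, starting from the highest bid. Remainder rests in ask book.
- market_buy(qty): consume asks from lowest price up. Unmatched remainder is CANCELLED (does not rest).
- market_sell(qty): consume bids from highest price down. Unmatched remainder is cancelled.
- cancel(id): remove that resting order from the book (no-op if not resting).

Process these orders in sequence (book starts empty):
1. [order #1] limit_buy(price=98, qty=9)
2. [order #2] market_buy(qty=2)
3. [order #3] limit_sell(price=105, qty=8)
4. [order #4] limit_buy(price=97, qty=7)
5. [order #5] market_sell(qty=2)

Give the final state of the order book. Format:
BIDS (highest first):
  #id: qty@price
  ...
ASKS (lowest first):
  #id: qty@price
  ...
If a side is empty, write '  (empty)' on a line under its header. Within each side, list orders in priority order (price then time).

Answer: BIDS (highest first):
  #1: 7@98
  #4: 7@97
ASKS (lowest first):
  #3: 8@105

Derivation:
After op 1 [order #1] limit_buy(price=98, qty=9): fills=none; bids=[#1:9@98] asks=[-]
After op 2 [order #2] market_buy(qty=2): fills=none; bids=[#1:9@98] asks=[-]
After op 3 [order #3] limit_sell(price=105, qty=8): fills=none; bids=[#1:9@98] asks=[#3:8@105]
After op 4 [order #4] limit_buy(price=97, qty=7): fills=none; bids=[#1:9@98 #4:7@97] asks=[#3:8@105]
After op 5 [order #5] market_sell(qty=2): fills=#1x#5:2@98; bids=[#1:7@98 #4:7@97] asks=[#3:8@105]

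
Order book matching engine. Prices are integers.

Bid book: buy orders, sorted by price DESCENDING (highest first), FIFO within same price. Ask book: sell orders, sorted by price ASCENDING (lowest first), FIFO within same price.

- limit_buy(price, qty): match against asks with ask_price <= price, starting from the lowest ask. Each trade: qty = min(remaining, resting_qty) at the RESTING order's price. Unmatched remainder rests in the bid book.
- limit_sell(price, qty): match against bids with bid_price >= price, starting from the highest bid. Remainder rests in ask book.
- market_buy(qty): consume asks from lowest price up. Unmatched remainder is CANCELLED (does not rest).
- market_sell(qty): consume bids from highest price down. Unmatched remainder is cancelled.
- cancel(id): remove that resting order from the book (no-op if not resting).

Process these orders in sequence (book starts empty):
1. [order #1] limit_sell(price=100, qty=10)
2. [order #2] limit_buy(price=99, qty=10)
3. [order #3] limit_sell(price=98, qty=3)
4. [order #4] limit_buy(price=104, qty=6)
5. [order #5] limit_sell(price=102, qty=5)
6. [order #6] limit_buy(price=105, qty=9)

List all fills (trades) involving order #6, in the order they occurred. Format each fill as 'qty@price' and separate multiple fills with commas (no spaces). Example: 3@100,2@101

After op 1 [order #1] limit_sell(price=100, qty=10): fills=none; bids=[-] asks=[#1:10@100]
After op 2 [order #2] limit_buy(price=99, qty=10): fills=none; bids=[#2:10@99] asks=[#1:10@100]
After op 3 [order #3] limit_sell(price=98, qty=3): fills=#2x#3:3@99; bids=[#2:7@99] asks=[#1:10@100]
After op 4 [order #4] limit_buy(price=104, qty=6): fills=#4x#1:6@100; bids=[#2:7@99] asks=[#1:4@100]
After op 5 [order #5] limit_sell(price=102, qty=5): fills=none; bids=[#2:7@99] asks=[#1:4@100 #5:5@102]
After op 6 [order #6] limit_buy(price=105, qty=9): fills=#6x#1:4@100 #6x#5:5@102; bids=[#2:7@99] asks=[-]

Answer: 4@100,5@102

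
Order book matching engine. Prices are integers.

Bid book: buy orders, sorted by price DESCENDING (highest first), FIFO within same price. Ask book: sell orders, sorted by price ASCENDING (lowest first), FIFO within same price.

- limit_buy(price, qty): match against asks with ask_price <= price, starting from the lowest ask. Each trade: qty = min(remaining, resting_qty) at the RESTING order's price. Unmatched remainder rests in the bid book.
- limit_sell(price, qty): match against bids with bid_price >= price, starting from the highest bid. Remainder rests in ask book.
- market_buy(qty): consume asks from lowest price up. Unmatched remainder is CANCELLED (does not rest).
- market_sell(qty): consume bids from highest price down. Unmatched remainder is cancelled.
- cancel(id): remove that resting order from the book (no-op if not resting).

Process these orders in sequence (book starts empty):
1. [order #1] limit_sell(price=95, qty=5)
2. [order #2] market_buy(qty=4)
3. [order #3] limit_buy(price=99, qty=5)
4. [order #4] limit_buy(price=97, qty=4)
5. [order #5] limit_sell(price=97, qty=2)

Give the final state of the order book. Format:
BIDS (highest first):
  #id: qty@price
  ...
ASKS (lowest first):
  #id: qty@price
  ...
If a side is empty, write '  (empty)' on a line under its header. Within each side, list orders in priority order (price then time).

Answer: BIDS (highest first):
  #3: 2@99
  #4: 4@97
ASKS (lowest first):
  (empty)

Derivation:
After op 1 [order #1] limit_sell(price=95, qty=5): fills=none; bids=[-] asks=[#1:5@95]
After op 2 [order #2] market_buy(qty=4): fills=#2x#1:4@95; bids=[-] asks=[#1:1@95]
After op 3 [order #3] limit_buy(price=99, qty=5): fills=#3x#1:1@95; bids=[#3:4@99] asks=[-]
After op 4 [order #4] limit_buy(price=97, qty=4): fills=none; bids=[#3:4@99 #4:4@97] asks=[-]
After op 5 [order #5] limit_sell(price=97, qty=2): fills=#3x#5:2@99; bids=[#3:2@99 #4:4@97] asks=[-]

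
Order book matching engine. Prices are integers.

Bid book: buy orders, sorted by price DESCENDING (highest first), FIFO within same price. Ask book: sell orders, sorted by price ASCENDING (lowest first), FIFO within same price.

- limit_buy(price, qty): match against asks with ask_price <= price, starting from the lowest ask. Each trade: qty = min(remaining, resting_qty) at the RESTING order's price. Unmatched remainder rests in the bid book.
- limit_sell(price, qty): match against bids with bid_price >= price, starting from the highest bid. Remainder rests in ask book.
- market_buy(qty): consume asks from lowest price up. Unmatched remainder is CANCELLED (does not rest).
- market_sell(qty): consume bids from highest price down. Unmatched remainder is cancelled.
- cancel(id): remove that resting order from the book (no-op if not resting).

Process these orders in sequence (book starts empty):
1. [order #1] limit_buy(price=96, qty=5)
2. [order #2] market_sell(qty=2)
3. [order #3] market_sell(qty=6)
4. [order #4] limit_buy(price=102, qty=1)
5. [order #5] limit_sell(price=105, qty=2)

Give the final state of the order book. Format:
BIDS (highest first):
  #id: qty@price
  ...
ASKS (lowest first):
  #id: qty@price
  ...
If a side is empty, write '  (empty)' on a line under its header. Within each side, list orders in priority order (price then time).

After op 1 [order #1] limit_buy(price=96, qty=5): fills=none; bids=[#1:5@96] asks=[-]
After op 2 [order #2] market_sell(qty=2): fills=#1x#2:2@96; bids=[#1:3@96] asks=[-]
After op 3 [order #3] market_sell(qty=6): fills=#1x#3:3@96; bids=[-] asks=[-]
After op 4 [order #4] limit_buy(price=102, qty=1): fills=none; bids=[#4:1@102] asks=[-]
After op 5 [order #5] limit_sell(price=105, qty=2): fills=none; bids=[#4:1@102] asks=[#5:2@105]

Answer: BIDS (highest first):
  #4: 1@102
ASKS (lowest first):
  #5: 2@105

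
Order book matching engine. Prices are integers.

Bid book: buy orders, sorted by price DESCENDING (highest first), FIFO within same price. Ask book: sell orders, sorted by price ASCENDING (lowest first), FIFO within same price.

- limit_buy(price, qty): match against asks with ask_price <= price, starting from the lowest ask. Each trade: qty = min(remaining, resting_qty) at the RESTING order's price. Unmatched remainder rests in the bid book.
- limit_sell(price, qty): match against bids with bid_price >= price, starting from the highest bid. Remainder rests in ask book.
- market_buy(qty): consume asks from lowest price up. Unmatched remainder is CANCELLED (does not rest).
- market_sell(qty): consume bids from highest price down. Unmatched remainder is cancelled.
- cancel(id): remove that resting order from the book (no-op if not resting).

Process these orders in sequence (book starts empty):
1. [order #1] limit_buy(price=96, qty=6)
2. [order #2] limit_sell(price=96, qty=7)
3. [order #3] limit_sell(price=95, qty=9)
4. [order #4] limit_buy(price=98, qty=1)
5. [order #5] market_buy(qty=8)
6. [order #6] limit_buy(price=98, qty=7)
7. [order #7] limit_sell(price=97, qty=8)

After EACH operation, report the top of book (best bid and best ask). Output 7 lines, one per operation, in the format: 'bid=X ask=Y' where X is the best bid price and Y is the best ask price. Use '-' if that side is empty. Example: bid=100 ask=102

Answer: bid=96 ask=-
bid=- ask=96
bid=- ask=95
bid=- ask=95
bid=- ask=96
bid=98 ask=-
bid=- ask=97

Derivation:
After op 1 [order #1] limit_buy(price=96, qty=6): fills=none; bids=[#1:6@96] asks=[-]
After op 2 [order #2] limit_sell(price=96, qty=7): fills=#1x#2:6@96; bids=[-] asks=[#2:1@96]
After op 3 [order #3] limit_sell(price=95, qty=9): fills=none; bids=[-] asks=[#3:9@95 #2:1@96]
After op 4 [order #4] limit_buy(price=98, qty=1): fills=#4x#3:1@95; bids=[-] asks=[#3:8@95 #2:1@96]
After op 5 [order #5] market_buy(qty=8): fills=#5x#3:8@95; bids=[-] asks=[#2:1@96]
After op 6 [order #6] limit_buy(price=98, qty=7): fills=#6x#2:1@96; bids=[#6:6@98] asks=[-]
After op 7 [order #7] limit_sell(price=97, qty=8): fills=#6x#7:6@98; bids=[-] asks=[#7:2@97]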